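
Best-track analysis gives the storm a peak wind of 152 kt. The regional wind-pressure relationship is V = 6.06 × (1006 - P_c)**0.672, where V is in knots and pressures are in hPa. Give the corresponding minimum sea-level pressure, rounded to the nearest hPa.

885 hPa

ΔP = (V / 6.06)^(1/0.672) = (152/6.06)^1.488.
152/6.06 = 25.083; 25.083^1.488 ≈ 120.89 hPa.
P_c = 1006 − 120.89 = 885.11 ≈ 885 hPa.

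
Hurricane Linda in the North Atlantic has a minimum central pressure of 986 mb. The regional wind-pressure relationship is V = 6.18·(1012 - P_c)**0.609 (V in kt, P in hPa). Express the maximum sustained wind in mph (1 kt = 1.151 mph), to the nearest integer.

ΔP = 1012 − 986 = 26 mb.
V ≈ 6.18 × 26^0.609 = 6.18 × 7.273 ≈ 44.948 kt.
44.948 × 1.151 ≈ 51.73 mph → 52 mph.

52 mph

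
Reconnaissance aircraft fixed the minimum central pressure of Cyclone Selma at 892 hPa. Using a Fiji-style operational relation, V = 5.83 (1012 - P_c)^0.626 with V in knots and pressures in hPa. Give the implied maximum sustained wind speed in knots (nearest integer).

117 kt

ΔP = 1012 − 892 = 120 hPa.
120^0.626 ≈ 20.025.
V ≈ 5.83 × 20.025 ≈ 116.7 kt.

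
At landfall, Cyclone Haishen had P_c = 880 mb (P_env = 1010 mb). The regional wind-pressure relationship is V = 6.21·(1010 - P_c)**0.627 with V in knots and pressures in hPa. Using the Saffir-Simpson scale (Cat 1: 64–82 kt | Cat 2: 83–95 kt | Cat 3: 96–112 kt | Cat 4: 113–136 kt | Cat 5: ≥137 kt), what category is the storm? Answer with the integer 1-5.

ΔP = 1010 − 880 = 130 mb.
V ≈ 6.21 × 130^0.627 = 6.21 × 21.16 ≈ 131 kt.
131 kt falls in the Category 4 band.

4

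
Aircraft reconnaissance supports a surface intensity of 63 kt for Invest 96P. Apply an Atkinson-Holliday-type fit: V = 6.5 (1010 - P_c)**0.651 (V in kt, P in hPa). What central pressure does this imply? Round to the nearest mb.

ΔP = (V / 6.5)^(1/0.651) = (63/6.5)^1.536.
63/6.5 = 9.692; 9.692^1.536 ≈ 32.75 mb.
P_c = 1010 − 32.75 = 977.25 ≈ 977 mb.

977 mb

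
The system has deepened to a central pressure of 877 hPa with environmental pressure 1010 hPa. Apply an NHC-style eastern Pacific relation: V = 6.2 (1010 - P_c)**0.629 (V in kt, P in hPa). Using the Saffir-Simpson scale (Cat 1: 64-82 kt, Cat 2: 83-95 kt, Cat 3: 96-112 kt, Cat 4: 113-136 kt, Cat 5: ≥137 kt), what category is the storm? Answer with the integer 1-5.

ΔP = 1010 − 877 = 133 hPa.
V ≈ 6.2 × 133^0.629 = 6.2 × 21.67 ≈ 134 kt.
134 kt falls in the Category 4 band.

4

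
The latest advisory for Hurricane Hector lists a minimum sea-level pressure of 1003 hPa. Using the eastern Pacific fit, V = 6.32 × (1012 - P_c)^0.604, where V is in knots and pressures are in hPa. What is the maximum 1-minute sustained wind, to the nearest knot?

24 kt

ΔP = 1012 − 1003 = 9 hPa.
9^0.604 ≈ 3.770.
V ≈ 6.32 × 3.770 ≈ 23.8 kt.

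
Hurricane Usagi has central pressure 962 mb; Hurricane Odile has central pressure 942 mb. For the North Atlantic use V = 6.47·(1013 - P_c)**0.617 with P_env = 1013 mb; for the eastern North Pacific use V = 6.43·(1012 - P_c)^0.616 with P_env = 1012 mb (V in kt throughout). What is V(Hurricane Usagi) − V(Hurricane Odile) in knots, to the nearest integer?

Hurricane Usagi: ΔP = 51; V ≈ 6.47 × 51^0.617 ≈ 73.19 kt.
Hurricane Odile: ΔP = 70; V ≈ 6.43 × 70^0.616 ≈ 88.06 kt.
Difference ≈ 73.19 − 88.06 = -14.87 → -15 kt.

-15 kt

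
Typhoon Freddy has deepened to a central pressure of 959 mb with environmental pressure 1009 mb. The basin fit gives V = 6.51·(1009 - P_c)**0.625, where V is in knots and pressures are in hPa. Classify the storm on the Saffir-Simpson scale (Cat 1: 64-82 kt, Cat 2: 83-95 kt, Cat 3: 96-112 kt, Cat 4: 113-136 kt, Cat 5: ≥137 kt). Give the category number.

ΔP = 1009 − 959 = 50 mb.
V ≈ 6.51 × 50^0.625 = 6.51 × 11.53 ≈ 75 kt.
75 kt falls in the Category 1 band.

1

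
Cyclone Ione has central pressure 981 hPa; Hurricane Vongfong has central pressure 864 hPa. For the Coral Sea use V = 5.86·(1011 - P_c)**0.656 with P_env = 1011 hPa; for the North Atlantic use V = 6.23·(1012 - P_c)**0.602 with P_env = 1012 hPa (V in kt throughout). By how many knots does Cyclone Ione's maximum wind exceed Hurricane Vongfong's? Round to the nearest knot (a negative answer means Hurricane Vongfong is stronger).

-72 kt

Cyclone Ione: ΔP = 30; V ≈ 5.86 × 30^0.656 ≈ 54.56 kt.
Hurricane Vongfong: ΔP = 148; V ≈ 6.23 × 148^0.602 ≈ 126.18 kt.
Difference ≈ 54.56 − 126.18 = -71.62 → -72 kt.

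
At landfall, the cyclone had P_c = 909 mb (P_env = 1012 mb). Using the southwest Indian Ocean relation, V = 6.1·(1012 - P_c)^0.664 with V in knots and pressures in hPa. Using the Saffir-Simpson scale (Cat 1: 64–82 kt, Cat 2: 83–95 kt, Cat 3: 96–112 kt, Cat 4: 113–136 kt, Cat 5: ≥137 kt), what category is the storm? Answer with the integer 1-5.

ΔP = 1012 − 909 = 103 mb.
V ≈ 6.1 × 103^0.664 = 6.1 × 21.70 ≈ 132 kt.
132 kt falls in the Category 4 band.

4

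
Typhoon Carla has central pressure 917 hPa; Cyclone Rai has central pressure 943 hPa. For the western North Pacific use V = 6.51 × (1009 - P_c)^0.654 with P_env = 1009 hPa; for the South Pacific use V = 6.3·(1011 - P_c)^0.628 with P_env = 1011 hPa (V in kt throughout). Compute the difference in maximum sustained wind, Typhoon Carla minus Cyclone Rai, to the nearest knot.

36 kt

Typhoon Carla: ΔP = 92; V ≈ 6.51 × 92^0.654 ≈ 125.28 kt.
Cyclone Rai: ΔP = 68; V ≈ 6.3 × 68^0.628 ≈ 89.16 kt.
Difference ≈ 125.28 − 89.16 = 36.12 → 36 kt.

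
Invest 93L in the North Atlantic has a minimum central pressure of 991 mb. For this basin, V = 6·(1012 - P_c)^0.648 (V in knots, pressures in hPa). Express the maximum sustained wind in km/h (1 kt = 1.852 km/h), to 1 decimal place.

ΔP = 1012 − 991 = 21 mb.
V ≈ 6 × 21^0.648 = 6 × 7.191 ≈ 43.147 kt.
43.147 × 1.852 ≈ 79.91 km/h → 79.9 km/h.

79.9 km/h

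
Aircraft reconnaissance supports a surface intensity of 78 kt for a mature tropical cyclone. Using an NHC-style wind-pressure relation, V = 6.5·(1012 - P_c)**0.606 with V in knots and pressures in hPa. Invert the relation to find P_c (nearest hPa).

952 hPa

ΔP = (V / 6.5)^(1/0.606) = (78/6.5)^1.650.
78/6.5 = 12.000; 12.000^1.650 ≈ 60.37 hPa.
P_c = 1012 − 60.37 = 951.63 ≈ 952 hPa.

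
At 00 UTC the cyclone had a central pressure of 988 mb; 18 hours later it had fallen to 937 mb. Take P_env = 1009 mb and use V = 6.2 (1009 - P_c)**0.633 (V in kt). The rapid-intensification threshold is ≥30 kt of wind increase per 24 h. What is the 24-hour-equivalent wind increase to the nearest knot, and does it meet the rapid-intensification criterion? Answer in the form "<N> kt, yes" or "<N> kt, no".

V₁: ΔP = 21, V ≈ 6.2 × 21^0.633 ≈ 42.59 kt.
V₂: ΔP = 72, V ≈ 6.2 × 72^0.633 ≈ 92.91 kt.
ΔV over 18 h = 50.32 kt → 24 h equivalent = 50.32 × 24/18 ≈ 67.09 kt.
67 kt ≥ 30 kt ⇒ rapid intensification.

67 kt, yes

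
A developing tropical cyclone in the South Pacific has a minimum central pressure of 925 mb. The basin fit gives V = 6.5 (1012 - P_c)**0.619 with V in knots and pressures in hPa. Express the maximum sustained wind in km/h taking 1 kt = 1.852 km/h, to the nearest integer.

ΔP = 1012 − 925 = 87 mb.
V ≈ 6.5 × 87^0.619 = 6.5 × 15.869 ≈ 103.152 kt.
103.152 × 1.852 ≈ 191.04 km/h → 191 km/h.

191 km/h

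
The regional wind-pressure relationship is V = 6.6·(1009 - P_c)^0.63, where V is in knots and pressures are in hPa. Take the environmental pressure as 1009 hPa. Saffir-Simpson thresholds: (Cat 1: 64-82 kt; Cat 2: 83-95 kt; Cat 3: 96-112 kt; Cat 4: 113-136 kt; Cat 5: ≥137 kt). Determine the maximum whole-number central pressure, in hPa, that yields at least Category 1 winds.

972 hPa

Category 1 begins at V = 64 kt.
Required ΔP = (64/6.6)^(1/0.63) = 9.697^1.587 ≈ 36.82 hPa.
P_c ≤ 1009 − 36.82 = 972.18, so the highest integer P_c is 972 hPa.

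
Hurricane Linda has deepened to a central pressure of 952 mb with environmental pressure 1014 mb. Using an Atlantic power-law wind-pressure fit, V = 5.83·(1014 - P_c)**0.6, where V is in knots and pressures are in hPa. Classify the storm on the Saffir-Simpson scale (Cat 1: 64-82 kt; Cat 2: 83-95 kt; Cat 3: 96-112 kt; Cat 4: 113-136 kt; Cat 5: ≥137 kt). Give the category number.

1

ΔP = 1014 − 952 = 62 mb.
V ≈ 5.83 × 62^0.6 = 5.83 × 11.90 ≈ 69 kt.
69 kt falls in the Category 1 band.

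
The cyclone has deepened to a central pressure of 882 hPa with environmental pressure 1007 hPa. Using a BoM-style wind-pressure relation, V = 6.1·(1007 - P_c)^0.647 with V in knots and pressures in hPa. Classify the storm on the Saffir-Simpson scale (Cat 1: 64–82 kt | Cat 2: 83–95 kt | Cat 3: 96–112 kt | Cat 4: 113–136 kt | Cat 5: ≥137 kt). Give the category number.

5

ΔP = 1007 − 882 = 125 hPa.
V ≈ 6.1 × 125^0.647 = 6.1 × 22.74 ≈ 139 kt.
139 kt falls in the Category 5 band.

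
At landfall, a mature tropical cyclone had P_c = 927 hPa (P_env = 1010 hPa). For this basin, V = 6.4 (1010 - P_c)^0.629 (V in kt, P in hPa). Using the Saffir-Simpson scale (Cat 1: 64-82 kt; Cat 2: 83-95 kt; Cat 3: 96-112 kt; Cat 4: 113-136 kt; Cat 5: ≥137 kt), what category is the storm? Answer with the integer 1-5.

ΔP = 1010 − 927 = 83 hPa.
V ≈ 6.4 × 83^0.629 = 6.4 × 16.11 ≈ 103 kt.
103 kt falls in the Category 3 band.

3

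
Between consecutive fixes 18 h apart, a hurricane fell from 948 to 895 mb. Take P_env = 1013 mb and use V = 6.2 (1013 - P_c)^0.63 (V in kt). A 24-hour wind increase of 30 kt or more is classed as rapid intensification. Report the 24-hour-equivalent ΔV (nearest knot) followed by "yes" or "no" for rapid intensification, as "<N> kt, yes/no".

52 kt, yes

V₁: ΔP = 65, V ≈ 6.2 × 65^0.63 ≈ 86.01 kt.
V₂: ΔP = 118, V ≈ 6.2 × 118^0.63 ≈ 125.22 kt.
ΔV over 18 h = 39.21 kt → 24 h equivalent = 39.21 × 24/18 ≈ 52.28 kt.
52 kt ≥ 30 kt ⇒ rapid intensification.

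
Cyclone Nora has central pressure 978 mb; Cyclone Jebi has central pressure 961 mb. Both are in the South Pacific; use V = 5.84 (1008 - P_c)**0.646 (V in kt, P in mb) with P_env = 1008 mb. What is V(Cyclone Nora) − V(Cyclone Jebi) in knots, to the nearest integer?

Cyclone Nora: ΔP = 30; V ≈ 5.84 × 30^0.646 ≈ 52.56 kt.
Cyclone Jebi: ΔP = 47; V ≈ 5.84 × 47^0.646 ≈ 70.24 kt.
Difference ≈ 52.56 − 70.24 = -17.68 → -18 kt.

-18 kt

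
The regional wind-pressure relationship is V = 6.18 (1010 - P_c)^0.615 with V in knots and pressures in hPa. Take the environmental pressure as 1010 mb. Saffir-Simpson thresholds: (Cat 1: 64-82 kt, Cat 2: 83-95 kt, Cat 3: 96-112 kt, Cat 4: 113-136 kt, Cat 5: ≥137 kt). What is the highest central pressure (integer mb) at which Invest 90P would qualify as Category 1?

Category 1 begins at V = 64 kt.
Required ΔP = (64/6.18)^(1/0.615) = 10.356^1.626 ≈ 44.74 mb.
P_c ≤ 1010 − 44.74 = 965.26, so the highest integer P_c is 965 mb.

965 mb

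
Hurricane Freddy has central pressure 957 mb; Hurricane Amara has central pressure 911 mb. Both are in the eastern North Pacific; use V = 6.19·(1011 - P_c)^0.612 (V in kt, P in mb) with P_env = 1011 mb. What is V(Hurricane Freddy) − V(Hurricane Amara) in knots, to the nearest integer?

Hurricane Freddy: ΔP = 54; V ≈ 6.19 × 54^0.612 ≈ 71.11 kt.
Hurricane Amara: ΔP = 100; V ≈ 6.19 × 100^0.612 ≈ 103.68 kt.
Difference ≈ 71.11 − 103.68 = -32.57 → -33 kt.

-33 kt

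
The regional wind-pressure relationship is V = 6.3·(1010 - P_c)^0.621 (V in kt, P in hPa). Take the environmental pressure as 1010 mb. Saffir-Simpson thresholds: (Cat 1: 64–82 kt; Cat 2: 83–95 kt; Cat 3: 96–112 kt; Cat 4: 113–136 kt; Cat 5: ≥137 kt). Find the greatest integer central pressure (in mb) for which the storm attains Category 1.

Category 1 begins at V = 64 kt.
Required ΔP = (64/6.3)^(1/0.621) = 10.159^1.610 ≈ 41.81 mb.
P_c ≤ 1010 − 41.81 = 968.19, so the highest integer P_c is 968 mb.

968 mb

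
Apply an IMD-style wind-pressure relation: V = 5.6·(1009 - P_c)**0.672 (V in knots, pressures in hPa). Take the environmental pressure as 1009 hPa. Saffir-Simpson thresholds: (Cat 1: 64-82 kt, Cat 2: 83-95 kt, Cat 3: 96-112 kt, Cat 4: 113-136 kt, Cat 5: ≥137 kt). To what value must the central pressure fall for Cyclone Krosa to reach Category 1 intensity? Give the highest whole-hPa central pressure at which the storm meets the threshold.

Category 1 begins at V = 64 kt.
Required ΔP = (64/5.6)^(1/0.672) = 11.429^1.488 ≈ 37.53 hPa.
P_c ≤ 1009 − 37.53 = 971.47, so the highest integer P_c is 971 hPa.

971 hPa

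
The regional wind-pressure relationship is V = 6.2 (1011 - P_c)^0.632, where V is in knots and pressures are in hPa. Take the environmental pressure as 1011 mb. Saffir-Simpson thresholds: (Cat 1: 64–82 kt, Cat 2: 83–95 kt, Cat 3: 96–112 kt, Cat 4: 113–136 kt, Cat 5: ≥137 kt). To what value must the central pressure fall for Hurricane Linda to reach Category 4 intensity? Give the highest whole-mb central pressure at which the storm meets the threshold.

912 mb

Category 4 begins at V = 113 kt.
Required ΔP = (113/6.2)^(1/0.632) = 18.226^1.582 ≈ 98.80 mb.
P_c ≤ 1011 − 98.80 = 912.20, so the highest integer P_c is 912 mb.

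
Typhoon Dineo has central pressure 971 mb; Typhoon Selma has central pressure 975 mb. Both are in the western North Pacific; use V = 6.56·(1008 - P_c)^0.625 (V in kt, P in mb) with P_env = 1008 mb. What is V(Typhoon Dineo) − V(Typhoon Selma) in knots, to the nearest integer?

Typhoon Dineo: ΔP = 37; V ≈ 6.56 × 37^0.625 ≈ 62.67 kt.
Typhoon Selma: ΔP = 33; V ≈ 6.56 × 33^0.625 ≈ 58.34 kt.
Difference ≈ 62.67 − 58.34 = 4.33 → 4 kt.

4 kt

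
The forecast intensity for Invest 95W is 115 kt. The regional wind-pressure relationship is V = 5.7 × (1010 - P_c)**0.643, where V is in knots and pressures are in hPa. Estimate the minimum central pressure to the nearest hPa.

903 hPa

ΔP = (V / 5.7)^(1/0.643) = (115/5.7)^1.555.
115/5.7 = 20.175; 20.175^1.555 ≈ 106.97 hPa.
P_c = 1010 − 106.97 = 903.03 ≈ 903 hPa.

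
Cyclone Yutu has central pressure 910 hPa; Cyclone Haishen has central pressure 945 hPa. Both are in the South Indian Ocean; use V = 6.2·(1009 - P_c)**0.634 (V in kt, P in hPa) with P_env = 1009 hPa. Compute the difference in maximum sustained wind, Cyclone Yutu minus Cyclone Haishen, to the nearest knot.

Cyclone Yutu: ΔP = 99; V ≈ 6.2 × 99^0.634 ≈ 114.19 kt.
Cyclone Haishen: ΔP = 64; V ≈ 6.2 × 64^0.634 ≈ 86.60 kt.
Difference ≈ 114.19 − 86.60 = 27.59 → 28 kt.

28 kt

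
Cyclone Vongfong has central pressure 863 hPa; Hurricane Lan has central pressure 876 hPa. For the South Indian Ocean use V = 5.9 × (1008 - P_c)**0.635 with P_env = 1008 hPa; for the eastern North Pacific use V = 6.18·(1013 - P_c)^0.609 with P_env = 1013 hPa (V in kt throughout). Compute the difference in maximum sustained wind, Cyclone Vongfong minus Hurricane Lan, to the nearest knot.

15 kt

Cyclone Vongfong: ΔP = 145; V ≈ 5.9 × 145^0.635 ≈ 139.10 kt.
Hurricane Lan: ΔP = 137; V ≈ 6.18 × 137^0.609 ≈ 123.67 kt.
Difference ≈ 139.10 − 123.67 = 15.43 → 15 kt.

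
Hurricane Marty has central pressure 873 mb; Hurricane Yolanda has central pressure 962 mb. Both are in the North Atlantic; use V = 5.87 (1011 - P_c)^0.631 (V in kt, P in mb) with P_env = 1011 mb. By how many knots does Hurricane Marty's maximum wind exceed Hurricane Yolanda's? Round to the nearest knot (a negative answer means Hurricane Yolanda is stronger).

63 kt

Hurricane Marty: ΔP = 138; V ≈ 5.87 × 138^0.631 ≈ 131.49 kt.
Hurricane Yolanda: ΔP = 49; V ≈ 5.87 × 49^0.631 ≈ 68.42 kt.
Difference ≈ 131.49 − 68.42 = 63.07 → 63 kt.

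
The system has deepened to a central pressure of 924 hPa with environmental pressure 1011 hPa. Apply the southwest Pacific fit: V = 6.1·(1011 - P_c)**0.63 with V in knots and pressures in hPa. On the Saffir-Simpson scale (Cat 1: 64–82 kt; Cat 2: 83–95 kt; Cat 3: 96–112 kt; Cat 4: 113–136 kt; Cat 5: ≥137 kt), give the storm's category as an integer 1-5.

ΔP = 1011 − 924 = 87 hPa.
V ≈ 6.1 × 87^0.63 = 6.1 × 16.67 ≈ 102 kt.
102 kt falls in the Category 3 band.

3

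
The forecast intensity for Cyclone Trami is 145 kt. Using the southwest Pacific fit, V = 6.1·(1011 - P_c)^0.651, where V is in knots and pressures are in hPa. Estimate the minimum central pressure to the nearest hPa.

881 hPa

ΔP = (V / 6.1)^(1/0.651) = (145/6.1)^1.536.
145/6.1 = 23.770; 23.770^1.536 ≈ 129.94 hPa.
P_c = 1011 − 129.94 = 881.06 ≈ 881 hPa.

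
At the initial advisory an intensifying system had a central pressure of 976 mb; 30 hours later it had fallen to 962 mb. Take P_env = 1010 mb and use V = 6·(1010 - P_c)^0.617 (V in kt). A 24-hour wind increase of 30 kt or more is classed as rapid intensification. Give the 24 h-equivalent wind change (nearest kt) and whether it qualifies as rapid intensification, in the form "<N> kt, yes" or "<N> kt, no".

V₁: ΔP = 34, V ≈ 6 × 34^0.617 ≈ 52.85 kt.
V₂: ΔP = 48, V ≈ 6 × 48^0.617 ≈ 65.38 kt.
ΔV over 30 h = 12.53 kt → 24 h equivalent = 12.53 × 24/30 ≈ 10.02 kt.
10 kt < 30 kt ⇒ not rapid intensification.

10 kt, no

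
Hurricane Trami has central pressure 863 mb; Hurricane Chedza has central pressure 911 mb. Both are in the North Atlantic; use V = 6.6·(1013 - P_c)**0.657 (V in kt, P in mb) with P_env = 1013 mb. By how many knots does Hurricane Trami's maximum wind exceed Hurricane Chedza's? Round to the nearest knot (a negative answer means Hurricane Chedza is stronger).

Hurricane Trami: ΔP = 150; V ≈ 6.6 × 150^0.657 ≈ 177.52 kt.
Hurricane Chedza: ΔP = 102; V ≈ 6.6 × 102^0.657 ≈ 137.78 kt.
Difference ≈ 177.52 − 137.78 = 39.74 → 40 kt.

40 kt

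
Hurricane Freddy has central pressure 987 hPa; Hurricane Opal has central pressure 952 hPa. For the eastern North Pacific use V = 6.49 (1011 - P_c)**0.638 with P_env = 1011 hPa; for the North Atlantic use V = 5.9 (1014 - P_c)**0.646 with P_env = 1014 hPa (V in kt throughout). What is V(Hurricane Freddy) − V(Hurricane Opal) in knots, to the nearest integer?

Hurricane Freddy: ΔP = 24; V ≈ 6.49 × 24^0.638 ≈ 49.30 kt.
Hurricane Opal: ΔP = 62; V ≈ 5.9 × 62^0.646 ≈ 84.87 kt.
Difference ≈ 49.30 − 84.87 = -35.57 → -36 kt.

-36 kt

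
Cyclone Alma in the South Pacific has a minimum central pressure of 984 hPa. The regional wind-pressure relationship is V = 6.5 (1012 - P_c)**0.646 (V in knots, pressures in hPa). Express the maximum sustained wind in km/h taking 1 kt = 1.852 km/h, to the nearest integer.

ΔP = 1012 − 984 = 28 hPa.
V ≈ 6.5 × 28^0.646 = 6.5 × 8.607 ≈ 55.947 kt.
55.947 × 1.852 ≈ 103.61 km/h → 104 km/h.

104 km/h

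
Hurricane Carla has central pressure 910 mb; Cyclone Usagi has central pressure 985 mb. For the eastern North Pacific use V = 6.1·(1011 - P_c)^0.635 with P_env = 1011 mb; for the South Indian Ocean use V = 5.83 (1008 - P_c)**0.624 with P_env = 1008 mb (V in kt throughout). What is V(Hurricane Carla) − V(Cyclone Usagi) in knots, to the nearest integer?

73 kt

Hurricane Carla: ΔP = 101; V ≈ 6.1 × 101^0.635 ≈ 114.31 kt.
Cyclone Usagi: ΔP = 23; V ≈ 5.83 × 23^0.624 ≈ 41.25 kt.
Difference ≈ 114.31 − 41.25 = 73.06 → 73 kt.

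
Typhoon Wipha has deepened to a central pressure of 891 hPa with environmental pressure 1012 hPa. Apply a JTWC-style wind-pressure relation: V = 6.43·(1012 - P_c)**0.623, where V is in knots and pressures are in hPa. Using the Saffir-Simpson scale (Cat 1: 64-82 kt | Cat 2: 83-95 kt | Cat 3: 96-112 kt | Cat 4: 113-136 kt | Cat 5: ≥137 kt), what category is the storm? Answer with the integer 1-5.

ΔP = 1012 − 891 = 121 hPa.
V ≈ 6.43 × 121^0.623 = 6.43 × 19.84 ≈ 128 kt.
128 kt falls in the Category 4 band.

4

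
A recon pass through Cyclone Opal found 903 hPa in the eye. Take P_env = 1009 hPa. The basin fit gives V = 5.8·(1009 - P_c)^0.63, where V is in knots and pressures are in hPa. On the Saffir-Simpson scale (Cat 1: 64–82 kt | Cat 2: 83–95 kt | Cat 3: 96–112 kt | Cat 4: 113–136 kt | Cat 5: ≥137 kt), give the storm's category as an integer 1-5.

ΔP = 1009 − 903 = 106 hPa.
V ≈ 5.8 × 106^0.63 = 5.8 × 18.88 ≈ 109 kt.
109 kt falls in the Category 3 band.

3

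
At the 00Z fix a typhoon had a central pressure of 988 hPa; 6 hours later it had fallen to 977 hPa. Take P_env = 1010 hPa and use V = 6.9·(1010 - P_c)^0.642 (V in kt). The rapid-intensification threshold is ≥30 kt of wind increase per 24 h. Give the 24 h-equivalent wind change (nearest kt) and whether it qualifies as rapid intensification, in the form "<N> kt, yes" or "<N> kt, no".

60 kt, yes

V₁: ΔP = 22, V ≈ 6.9 × 22^0.642 ≈ 50.20 kt.
V₂: ΔP = 33, V ≈ 6.9 × 33^0.642 ≈ 65.12 kt.
ΔV over 6 h = 14.92 kt → 24 h equivalent = 14.92 × 24/6 ≈ 59.68 kt.
60 kt ≥ 30 kt ⇒ rapid intensification.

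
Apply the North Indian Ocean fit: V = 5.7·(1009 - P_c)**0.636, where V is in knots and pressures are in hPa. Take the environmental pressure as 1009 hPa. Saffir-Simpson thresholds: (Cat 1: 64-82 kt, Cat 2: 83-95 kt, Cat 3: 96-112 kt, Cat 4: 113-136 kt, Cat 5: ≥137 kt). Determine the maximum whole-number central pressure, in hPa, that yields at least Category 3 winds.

924 hPa

Category 3 begins at V = 96 kt.
Required ΔP = (96/5.7)^(1/0.636) = 16.842^1.572 ≈ 84.78 hPa.
P_c ≤ 1009 − 84.78 = 924.22, so the highest integer P_c is 924 hPa.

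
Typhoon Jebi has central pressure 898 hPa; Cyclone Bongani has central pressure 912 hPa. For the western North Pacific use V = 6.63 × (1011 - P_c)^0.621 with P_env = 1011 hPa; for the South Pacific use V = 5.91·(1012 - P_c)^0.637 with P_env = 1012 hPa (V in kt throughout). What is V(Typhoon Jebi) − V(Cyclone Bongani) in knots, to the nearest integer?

14 kt

Typhoon Jebi: ΔP = 113; V ≈ 6.63 × 113^0.621 ≈ 124.87 kt.
Cyclone Bongani: ΔP = 100; V ≈ 5.91 × 100^0.637 ≈ 111.07 kt.
Difference ≈ 124.87 − 111.07 = 13.80 → 14 kt.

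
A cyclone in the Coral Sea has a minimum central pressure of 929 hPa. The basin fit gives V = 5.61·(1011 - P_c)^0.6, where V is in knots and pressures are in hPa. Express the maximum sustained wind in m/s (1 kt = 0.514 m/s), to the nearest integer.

41 m/s

ΔP = 1011 − 929 = 82 hPa.
V ≈ 5.61 × 82^0.6 = 5.61 × 14.070 ≈ 78.932 kt.
78.932 × 0.514 ≈ 40.57 m/s → 41 m/s.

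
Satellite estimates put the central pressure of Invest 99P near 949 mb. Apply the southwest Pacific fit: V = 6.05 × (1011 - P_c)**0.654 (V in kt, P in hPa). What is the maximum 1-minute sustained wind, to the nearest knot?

90 kt

ΔP = 1011 − 949 = 62 mb.
62^0.654 ≈ 14.867.
V ≈ 6.05 × 14.867 ≈ 89.9 kt.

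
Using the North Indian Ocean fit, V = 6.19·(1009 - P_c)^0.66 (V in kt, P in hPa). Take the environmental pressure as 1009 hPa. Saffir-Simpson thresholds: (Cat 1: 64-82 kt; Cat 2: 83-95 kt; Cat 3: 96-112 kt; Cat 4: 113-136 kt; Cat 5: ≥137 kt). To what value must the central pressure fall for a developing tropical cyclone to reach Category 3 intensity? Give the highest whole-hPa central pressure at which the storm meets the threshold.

945 hPa

Category 3 begins at V = 96 kt.
Required ΔP = (96/6.19)^(1/0.66) = 15.509^1.515 ≈ 63.67 hPa.
P_c ≤ 1009 − 63.67 = 945.33, so the highest integer P_c is 945 hPa.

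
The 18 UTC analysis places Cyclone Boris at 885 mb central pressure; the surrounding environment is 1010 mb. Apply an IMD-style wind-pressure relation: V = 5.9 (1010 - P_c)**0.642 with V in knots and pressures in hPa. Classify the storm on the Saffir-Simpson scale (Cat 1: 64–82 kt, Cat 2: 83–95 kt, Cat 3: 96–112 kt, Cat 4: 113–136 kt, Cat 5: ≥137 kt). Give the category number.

ΔP = 1010 − 885 = 125 mb.
V ≈ 5.9 × 125^0.642 = 5.9 × 22.19 ≈ 131 kt.
131 kt falls in the Category 4 band.

4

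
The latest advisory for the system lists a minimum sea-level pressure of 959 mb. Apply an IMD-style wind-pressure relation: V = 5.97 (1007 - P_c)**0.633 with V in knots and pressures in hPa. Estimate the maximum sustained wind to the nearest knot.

ΔP = 1007 − 959 = 48 mb.
48^0.633 ≈ 11.594.
V ≈ 5.97 × 11.594 ≈ 69.2 kt.

69 kt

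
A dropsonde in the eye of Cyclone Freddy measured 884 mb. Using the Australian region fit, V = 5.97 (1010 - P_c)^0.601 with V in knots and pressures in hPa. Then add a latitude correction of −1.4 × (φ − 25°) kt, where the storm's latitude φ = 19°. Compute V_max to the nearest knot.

118 kt

ΔP = 1010 − 884 = 126 mb.
126^0.601 ≈ 18.295.
V ≈ 5.97 × 18.295 ≈ 109.2 kt.
Latitude correction: −1.4 × (19 − 25) = 8.4 kt.
Corrected V ≈ 117.6 kt → 118 kt.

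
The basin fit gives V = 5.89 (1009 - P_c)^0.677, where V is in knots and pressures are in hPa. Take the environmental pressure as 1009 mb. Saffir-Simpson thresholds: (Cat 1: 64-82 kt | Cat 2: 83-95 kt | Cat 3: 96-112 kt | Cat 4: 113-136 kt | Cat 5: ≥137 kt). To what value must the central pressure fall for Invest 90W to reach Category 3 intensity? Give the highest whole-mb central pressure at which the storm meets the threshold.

Category 3 begins at V = 96 kt.
Required ΔP = (96/5.89)^(1/0.677) = 16.299^1.477 ≈ 61.73 mb.
P_c ≤ 1009 − 61.73 = 947.27, so the highest integer P_c is 947 mb.

947 mb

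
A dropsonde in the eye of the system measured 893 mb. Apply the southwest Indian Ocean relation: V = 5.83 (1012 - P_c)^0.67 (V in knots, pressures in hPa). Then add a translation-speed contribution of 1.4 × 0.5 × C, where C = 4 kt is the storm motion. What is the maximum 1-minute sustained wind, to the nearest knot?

146 kt

ΔP = 1012 − 893 = 119 mb.
119^0.67 ≈ 24.582.
V ≈ 5.83 × 24.582 ≈ 143.3 kt.
Translation term: 1.4 × 0.5 × 4 = 2.8 kt.
Corrected V ≈ 146.1 kt → 146 kt.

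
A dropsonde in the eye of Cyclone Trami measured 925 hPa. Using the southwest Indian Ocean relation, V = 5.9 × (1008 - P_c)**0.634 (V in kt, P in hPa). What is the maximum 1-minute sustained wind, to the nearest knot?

97 kt

ΔP = 1008 − 925 = 83 hPa.
83^0.634 ≈ 16.470.
V ≈ 5.9 × 16.470 ≈ 97.2 kt.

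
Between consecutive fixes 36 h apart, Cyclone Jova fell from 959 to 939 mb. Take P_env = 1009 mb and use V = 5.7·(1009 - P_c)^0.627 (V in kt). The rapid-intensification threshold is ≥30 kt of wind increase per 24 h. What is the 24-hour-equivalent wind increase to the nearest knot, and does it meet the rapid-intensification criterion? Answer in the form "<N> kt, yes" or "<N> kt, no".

10 kt, no

V₁: ΔP = 50, V ≈ 5.7 × 50^0.627 ≈ 66.24 kt.
V₂: ΔP = 70, V ≈ 5.7 × 70^0.627 ≈ 81.80 kt.
ΔV over 36 h = 15.56 kt → 24 h equivalent = 15.56 × 24/36 ≈ 10.37 kt.
10 kt < 30 kt ⇒ not rapid intensification.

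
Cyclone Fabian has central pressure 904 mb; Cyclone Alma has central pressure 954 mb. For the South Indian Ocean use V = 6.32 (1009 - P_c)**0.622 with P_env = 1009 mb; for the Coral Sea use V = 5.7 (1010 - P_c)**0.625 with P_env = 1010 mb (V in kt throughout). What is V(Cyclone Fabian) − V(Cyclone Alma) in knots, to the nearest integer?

44 kt

Cyclone Fabian: ΔP = 105; V ≈ 6.32 × 105^0.622 ≈ 114.26 kt.
Cyclone Alma: ΔP = 56; V ≈ 5.7 × 56^0.625 ≈ 70.55 kt.
Difference ≈ 114.26 − 70.55 = 43.71 → 44 kt.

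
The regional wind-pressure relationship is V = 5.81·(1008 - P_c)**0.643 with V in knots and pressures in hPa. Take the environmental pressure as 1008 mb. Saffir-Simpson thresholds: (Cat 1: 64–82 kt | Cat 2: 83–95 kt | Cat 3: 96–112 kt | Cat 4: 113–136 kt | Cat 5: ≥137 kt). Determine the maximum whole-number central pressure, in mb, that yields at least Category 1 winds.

966 mb

Category 1 begins at V = 64 kt.
Required ΔP = (64/5.81)^(1/0.643) = 11.015^1.555 ≈ 41.74 mb.
P_c ≤ 1008 − 41.74 = 966.26, so the highest integer P_c is 966 mb.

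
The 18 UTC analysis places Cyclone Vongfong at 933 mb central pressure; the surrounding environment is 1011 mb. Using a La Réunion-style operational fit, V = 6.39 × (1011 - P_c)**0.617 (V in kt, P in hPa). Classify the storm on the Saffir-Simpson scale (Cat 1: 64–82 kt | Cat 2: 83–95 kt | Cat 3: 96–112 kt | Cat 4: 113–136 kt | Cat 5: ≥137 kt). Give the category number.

ΔP = 1011 − 933 = 78 mb.
V ≈ 6.39 × 78^0.617 = 6.39 × 14.70 ≈ 94 kt.
94 kt falls in the Category 2 band.

2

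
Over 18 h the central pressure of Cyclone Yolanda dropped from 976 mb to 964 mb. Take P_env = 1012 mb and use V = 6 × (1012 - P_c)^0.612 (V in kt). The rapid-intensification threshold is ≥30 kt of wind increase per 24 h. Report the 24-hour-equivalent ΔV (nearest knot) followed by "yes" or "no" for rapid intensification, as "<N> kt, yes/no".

V₁: ΔP = 36, V ≈ 6 × 36^0.612 ≈ 53.78 kt.
V₂: ΔP = 48, V ≈ 6 × 48^0.612 ≈ 64.13 kt.
ΔV over 18 h = 10.35 kt → 24 h equivalent = 10.35 × 24/18 ≈ 13.80 kt.
14 kt < 30 kt ⇒ not rapid intensification.

14 kt, no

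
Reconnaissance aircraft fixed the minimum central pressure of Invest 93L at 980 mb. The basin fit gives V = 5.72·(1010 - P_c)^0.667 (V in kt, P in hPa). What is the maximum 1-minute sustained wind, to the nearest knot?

ΔP = 1010 − 980 = 30 mb.
30^0.667 ≈ 9.666.
V ≈ 5.72 × 9.666 ≈ 55.3 kt.

55 kt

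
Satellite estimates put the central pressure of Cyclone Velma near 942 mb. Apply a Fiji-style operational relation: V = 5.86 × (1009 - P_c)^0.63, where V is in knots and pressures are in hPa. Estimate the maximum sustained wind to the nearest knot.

ΔP = 1009 − 942 = 67 mb.
67^0.63 ≈ 14.139.
V ≈ 5.86 × 14.139 ≈ 82.9 kt.

83 kt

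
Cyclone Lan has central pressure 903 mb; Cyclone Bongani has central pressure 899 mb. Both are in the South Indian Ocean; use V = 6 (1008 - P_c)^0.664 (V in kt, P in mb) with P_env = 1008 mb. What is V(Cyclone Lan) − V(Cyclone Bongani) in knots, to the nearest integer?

Cyclone Lan: ΔP = 105; V ≈ 6 × 105^0.664 ≈ 131.89 kt.
Cyclone Bongani: ΔP = 109; V ≈ 6 × 109^0.664 ≈ 135.21 kt.
Difference ≈ 131.89 − 135.21 = -3.32 → -3 kt.

-3 kt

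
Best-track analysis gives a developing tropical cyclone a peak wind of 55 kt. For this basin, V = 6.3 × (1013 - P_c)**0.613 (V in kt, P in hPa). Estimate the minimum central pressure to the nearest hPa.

979 hPa

ΔP = (V / 6.3)^(1/0.613) = (55/6.3)^1.631.
55/6.3 = 8.730; 8.730^1.631 ≈ 34.29 hPa.
P_c = 1013 − 34.29 = 978.71 ≈ 979 hPa.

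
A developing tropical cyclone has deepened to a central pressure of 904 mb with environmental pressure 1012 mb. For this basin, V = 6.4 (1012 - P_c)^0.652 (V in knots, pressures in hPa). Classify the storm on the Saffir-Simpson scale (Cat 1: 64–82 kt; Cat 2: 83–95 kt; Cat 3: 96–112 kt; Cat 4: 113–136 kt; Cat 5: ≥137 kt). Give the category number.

ΔP = 1012 − 904 = 108 mb.
V ≈ 6.4 × 108^0.652 = 6.4 × 21.17 ≈ 136 kt.
136 kt falls in the Category 4 band.

4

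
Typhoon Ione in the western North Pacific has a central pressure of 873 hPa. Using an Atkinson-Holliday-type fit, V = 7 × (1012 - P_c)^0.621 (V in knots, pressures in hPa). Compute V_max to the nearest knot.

ΔP = 1012 − 873 = 139 hPa.
139^0.621 ≈ 21.420.
V ≈ 7 × 21.420 ≈ 149.9 kt.

150 kt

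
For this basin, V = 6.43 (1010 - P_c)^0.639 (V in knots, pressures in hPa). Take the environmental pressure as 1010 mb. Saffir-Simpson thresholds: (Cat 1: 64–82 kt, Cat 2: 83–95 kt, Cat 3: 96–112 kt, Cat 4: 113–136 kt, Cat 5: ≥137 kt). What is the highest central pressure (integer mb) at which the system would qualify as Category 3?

Category 3 begins at V = 96 kt.
Required ΔP = (96/6.43)^(1/0.639) = 14.930^1.565 ≈ 68.76 mb.
P_c ≤ 1010 − 68.76 = 941.24, so the highest integer P_c is 941 mb.

941 mb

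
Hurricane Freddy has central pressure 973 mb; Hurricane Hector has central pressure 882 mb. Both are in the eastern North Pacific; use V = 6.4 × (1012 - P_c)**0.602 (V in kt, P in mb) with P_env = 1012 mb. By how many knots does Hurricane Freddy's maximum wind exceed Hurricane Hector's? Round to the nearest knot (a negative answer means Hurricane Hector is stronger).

Hurricane Freddy: ΔP = 39; V ≈ 6.4 × 39^0.602 ≈ 58.08 kt.
Hurricane Hector: ΔP = 130; V ≈ 6.4 × 130^0.602 ≈ 119.89 kt.
Difference ≈ 58.08 − 119.89 = -61.81 → -62 kt.

-62 kt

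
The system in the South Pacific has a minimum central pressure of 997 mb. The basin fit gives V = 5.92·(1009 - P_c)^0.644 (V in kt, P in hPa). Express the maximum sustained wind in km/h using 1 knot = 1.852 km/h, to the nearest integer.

54 km/h

ΔP = 1009 − 997 = 12 mb.
V ≈ 5.92 × 12^0.644 = 5.92 × 4.954 ≈ 29.330 kt.
29.330 × 1.852 ≈ 54.32 km/h → 54 km/h.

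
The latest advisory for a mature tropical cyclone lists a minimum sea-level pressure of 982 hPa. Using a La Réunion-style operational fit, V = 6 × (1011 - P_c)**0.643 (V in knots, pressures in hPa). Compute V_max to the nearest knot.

ΔP = 1011 − 982 = 29 hPa.
29^0.643 ≈ 8.716.
V ≈ 6 × 8.716 ≈ 52.3 kt.

52 kt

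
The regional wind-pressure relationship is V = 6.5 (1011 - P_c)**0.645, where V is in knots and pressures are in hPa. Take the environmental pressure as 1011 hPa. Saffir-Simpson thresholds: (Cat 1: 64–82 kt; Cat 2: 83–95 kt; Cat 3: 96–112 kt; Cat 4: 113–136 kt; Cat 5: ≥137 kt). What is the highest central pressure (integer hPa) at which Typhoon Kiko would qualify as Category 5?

898 hPa

Category 5 begins at V = 137 kt.
Required ΔP = (137/6.5)^(1/0.645) = 21.077^1.550 ≈ 112.83 hPa.
P_c ≤ 1011 − 112.83 = 898.17, so the highest integer P_c is 898 hPa.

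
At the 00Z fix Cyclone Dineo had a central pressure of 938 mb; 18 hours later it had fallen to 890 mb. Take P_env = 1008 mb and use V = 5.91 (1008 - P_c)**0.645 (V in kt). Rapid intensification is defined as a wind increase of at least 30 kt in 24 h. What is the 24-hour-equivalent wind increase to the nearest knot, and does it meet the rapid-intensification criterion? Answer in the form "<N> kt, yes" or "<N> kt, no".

V₁: ΔP = 70, V ≈ 5.91 × 70^0.645 ≈ 91.55 kt.
V₂: ΔP = 118, V ≈ 5.91 × 118^0.645 ≈ 128.22 kt.
ΔV over 18 h = 36.67 kt → 24 h equivalent = 36.67 × 24/18 ≈ 48.89 kt.
49 kt ≥ 30 kt ⇒ rapid intensification.

49 kt, yes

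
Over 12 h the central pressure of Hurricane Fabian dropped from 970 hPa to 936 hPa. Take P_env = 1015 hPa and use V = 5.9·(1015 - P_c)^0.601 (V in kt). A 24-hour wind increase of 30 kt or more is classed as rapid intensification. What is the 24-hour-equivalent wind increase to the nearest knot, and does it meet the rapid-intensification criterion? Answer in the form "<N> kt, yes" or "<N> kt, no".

47 kt, yes

V₁: ΔP = 45, V ≈ 5.9 × 45^0.601 ≈ 58.13 kt.
V₂: ΔP = 79, V ≈ 5.9 × 79^0.601 ≈ 81.53 kt.
ΔV over 12 h = 23.40 kt → 24 h equivalent = 23.40 × 24/12 ≈ 46.80 kt.
47 kt ≥ 30 kt ⇒ rapid intensification.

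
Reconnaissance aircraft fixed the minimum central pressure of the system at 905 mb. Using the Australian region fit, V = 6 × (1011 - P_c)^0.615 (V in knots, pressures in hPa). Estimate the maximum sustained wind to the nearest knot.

106 kt

ΔP = 1011 − 905 = 106 mb.
106^0.615 ≈ 17.602.
V ≈ 6 × 17.602 ≈ 105.6 kt.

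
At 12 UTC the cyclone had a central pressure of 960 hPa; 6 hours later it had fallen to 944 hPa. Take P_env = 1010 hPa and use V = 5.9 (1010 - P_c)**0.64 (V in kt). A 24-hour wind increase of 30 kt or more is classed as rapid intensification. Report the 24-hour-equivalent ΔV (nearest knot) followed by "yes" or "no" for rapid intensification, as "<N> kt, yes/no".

56 kt, yes

V₁: ΔP = 50, V ≈ 5.9 × 50^0.64 ≈ 72.14 kt.
V₂: ΔP = 66, V ≈ 5.9 × 66^0.64 ≈ 86.17 kt.
ΔV over 6 h = 14.03 kt → 24 h equivalent = 14.03 × 24/6 ≈ 56.12 kt.
56 kt ≥ 30 kt ⇒ rapid intensification.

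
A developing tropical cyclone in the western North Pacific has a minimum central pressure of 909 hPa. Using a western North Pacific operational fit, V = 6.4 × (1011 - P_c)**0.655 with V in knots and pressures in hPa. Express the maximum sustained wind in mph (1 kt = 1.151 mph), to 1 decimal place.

152.4 mph

ΔP = 1011 − 909 = 102 hPa.
V ≈ 6.4 × 102^0.655 = 6.4 × 20.684 ≈ 132.377 kt.
132.377 × 1.151 ≈ 152.37 mph → 152.4 mph.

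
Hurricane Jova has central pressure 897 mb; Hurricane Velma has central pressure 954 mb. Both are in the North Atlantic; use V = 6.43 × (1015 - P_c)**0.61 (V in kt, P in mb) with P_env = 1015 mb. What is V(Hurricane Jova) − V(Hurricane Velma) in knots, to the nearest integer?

39 kt

Hurricane Jova: ΔP = 118; V ≈ 6.43 × 118^0.61 ≈ 118.05 kt.
Hurricane Velma: ΔP = 61; V ≈ 6.43 × 61^0.61 ≈ 78.93 kt.
Difference ≈ 118.05 − 78.93 = 39.12 → 39 kt.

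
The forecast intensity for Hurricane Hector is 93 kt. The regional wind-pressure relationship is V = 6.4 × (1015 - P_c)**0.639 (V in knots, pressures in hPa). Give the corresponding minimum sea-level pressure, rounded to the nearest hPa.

949 hPa

ΔP = (V / 6.4)^(1/0.639) = (93/6.4)^1.565.
93/6.4 = 14.531; 14.531^1.565 ≈ 65.91 hPa.
P_c = 1015 − 65.91 = 949.09 ≈ 949 hPa.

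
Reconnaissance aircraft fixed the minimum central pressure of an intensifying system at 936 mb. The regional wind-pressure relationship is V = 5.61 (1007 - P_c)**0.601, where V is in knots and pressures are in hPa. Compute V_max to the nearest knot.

73 kt

ΔP = 1007 − 936 = 71 mb.
71^0.601 ≈ 12.960.
V ≈ 5.61 × 12.960 ≈ 72.7 kt.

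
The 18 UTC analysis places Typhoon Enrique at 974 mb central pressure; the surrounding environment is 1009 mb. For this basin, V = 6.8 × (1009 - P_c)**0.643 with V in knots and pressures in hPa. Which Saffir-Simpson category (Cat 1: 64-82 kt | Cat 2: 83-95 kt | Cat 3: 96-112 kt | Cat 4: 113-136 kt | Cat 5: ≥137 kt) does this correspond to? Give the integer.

ΔP = 1009 − 974 = 35 mb.
V ≈ 6.8 × 35^0.643 = 6.8 × 9.84 ≈ 67 kt.
67 kt falls in the Category 1 band.

1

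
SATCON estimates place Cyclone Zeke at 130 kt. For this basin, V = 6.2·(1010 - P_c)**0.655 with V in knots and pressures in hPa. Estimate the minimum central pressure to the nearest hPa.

906 hPa

ΔP = (V / 6.2)^(1/0.655) = (130/6.2)^1.527.
130/6.2 = 20.968; 20.968^1.527 ≈ 104.14 hPa.
P_c = 1010 − 104.14 = 905.86 ≈ 906 hPa.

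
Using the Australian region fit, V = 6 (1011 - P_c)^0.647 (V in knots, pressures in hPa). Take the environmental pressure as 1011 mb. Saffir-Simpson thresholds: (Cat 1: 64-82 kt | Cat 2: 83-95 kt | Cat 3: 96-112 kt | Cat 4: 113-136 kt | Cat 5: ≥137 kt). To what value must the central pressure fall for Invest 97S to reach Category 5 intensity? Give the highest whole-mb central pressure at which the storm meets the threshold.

885 mb

Category 5 begins at V = 137 kt.
Required ΔP = (137/6)^(1/0.647) = 22.833^1.546 ≈ 125.83 mb.
P_c ≤ 1011 − 125.83 = 885.17, so the highest integer P_c is 885 mb.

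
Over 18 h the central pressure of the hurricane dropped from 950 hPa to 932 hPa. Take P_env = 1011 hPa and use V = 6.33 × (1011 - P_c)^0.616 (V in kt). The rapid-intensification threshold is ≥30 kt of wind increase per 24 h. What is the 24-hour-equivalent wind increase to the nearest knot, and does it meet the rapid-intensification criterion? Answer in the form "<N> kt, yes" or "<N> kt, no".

V₁: ΔP = 61, V ≈ 6.33 × 61^0.616 ≈ 79.65 kt.
V₂: ΔP = 79, V ≈ 6.33 × 79^0.616 ≈ 93.40 kt.
ΔV over 18 h = 13.75 kt → 24 h equivalent = 13.75 × 24/18 ≈ 18.33 kt.
18 kt < 30 kt ⇒ not rapid intensification.

18 kt, no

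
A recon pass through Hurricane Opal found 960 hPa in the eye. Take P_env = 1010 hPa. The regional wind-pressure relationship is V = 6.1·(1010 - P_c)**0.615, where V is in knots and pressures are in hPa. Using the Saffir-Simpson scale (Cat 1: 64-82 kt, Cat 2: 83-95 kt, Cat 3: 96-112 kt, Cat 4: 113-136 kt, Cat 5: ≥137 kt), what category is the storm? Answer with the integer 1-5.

1

ΔP = 1010 − 960 = 50 hPa.
V ≈ 6.1 × 50^0.615 = 6.1 × 11.09 ≈ 68 kt.
68 kt falls in the Category 1 band.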